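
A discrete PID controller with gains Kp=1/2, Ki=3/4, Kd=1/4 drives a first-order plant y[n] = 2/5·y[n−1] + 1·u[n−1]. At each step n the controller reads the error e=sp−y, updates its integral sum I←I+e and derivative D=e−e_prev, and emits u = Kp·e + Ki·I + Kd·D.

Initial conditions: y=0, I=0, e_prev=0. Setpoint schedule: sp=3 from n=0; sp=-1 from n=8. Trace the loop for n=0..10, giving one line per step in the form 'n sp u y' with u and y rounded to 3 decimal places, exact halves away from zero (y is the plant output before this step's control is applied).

0 3 4.500 0.000
1 3 -0.750 4.500
2 3 4.425 1.050
3 3 -0.668 4.845
4 3 4.259 1.271
5 3 -0.583 4.767
6 3 4.131 1.324
7 3 -0.477 4.660
8 -1 -1.978 1.387
9 -1 0.629 -1.423
10 -1 -1.980 0.059

(exact arithmetic carried between steps; '≈' marks a value shown rounded to 6 d.p. or computed from one; I and e_prev carry over from the previous line; the table rounds u and y to 3 d.p., halves away from zero)
n=0: y=0, sp=3, e=sp−y=3; I=3, D=e−e_prev=3; u=1/2·3+3/4·3+1/4·3=4.5; next y=2/5·0+1·4.5=4.5
n=1: y=4.5, sp=3, e=sp−y=-1.5; I=1.5, D=e−e_prev=-4.5; u=1/2·(-1.5)+3/4·1.5+1/4·(-4.5)=-0.75; next y=2/5·4.5+1·(-0.75)=1.05
n=2: y=1.05, sp=3, e=sp−y=1.95; I=3.45, D=e−e_prev=3.45; u=1/2·1.95+3/4·3.45+1/4·3.45=4.425; next y=2/5·1.05+1·4.425=4.845
n=3: y=4.845, sp=3, e=sp−y=-1.845; I=1.605, D=e−e_prev=-3.795; u=1/2·(-1.845)+3/4·1.605+1/4·(-3.795)=-0.6675; next y=2/5·4.845+1·(-0.6675)=1.2705
n=4: y=1.2705, sp=3, e=sp−y=1.7295; I=3.3345, D=e−e_prev=3.5745; u=1/2·1.7295+3/4·3.3345+1/4·3.5745=4.25925; next y=2/5·1.2705+1·4.25925=4.76745
n=5: y=4.76745, sp=3, e=sp−y=-1.76745; I=1.56705, D=e−e_prev=-3.49695; u=1/2·(-1.76745)+3/4·1.56705+1/4·(-3.49695)=-0.582675; next y=2/5·4.76745+1·(-0.582675)=1.324305
n=6: y=1.324305, sp=3, e=sp−y=1.675695; I=3.242745, D=e−e_prev=3.443145; u=1/2·1.675695+3/4·3.242745+1/4·3.443145≈4.130693; next y=2/5·1.324305+1·4.130693≈4.660415
n=7: y≈4.660415, sp=3, e=sp−y≈-1.660415; I≈1.582331, D=e−e_prev≈-3.336110; u=1/2·(-1.660415)+3/4·1.582331+1/4·(-3.336110)≈-0.477487; next y=2/5·4.660415+1·(-0.477487)≈1.386679
n=8: y≈1.386679, sp=-1, e=sp−y≈-2.386679; I≈-0.804349, D=e−e_prev≈-0.726265; u=1/2·(-2.386679)+3/4·(-0.804349)+1/4·(-0.726265)≈-1.978167; next y=2/5·1.386679+1·(-1.978167)≈-1.423495
n=9: y≈-1.423495, sp=-1, e=sp−y≈0.423495; I≈-0.380853, D=e−e_prev≈2.810175; u=1/2·0.423495+3/4·(-0.380853)+1/4·2.810175≈0.628652; next y=2/5·(-1.423495)+1·0.628652≈0.059253
n=10: y≈0.059253, sp=-1, e=sp−y≈-1.059253; I≈-1.440106, D=e−e_prev≈-1.482749; u=1/2·(-1.059253)+3/4·(-1.440106)+1/4·(-1.482749)≈-1.980394; next y=2/5·0.059253+1·(-1.980394)≈-1.956692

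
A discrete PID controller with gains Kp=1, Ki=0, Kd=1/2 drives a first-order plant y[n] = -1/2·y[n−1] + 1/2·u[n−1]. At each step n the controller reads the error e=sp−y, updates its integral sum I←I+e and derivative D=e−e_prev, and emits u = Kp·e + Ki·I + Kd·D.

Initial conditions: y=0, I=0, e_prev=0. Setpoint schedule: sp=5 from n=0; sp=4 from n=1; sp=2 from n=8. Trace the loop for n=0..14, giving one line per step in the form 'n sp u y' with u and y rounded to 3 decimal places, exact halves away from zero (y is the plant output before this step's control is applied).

0 5 7.500 0.000
1 4 -2.125 3.750
2 4 10.281 -2.938
3 4 -7.383 6.609
4 4 17.799 -6.996
5 4 -18.094 12.397
6 4 33.068 -15.246
7 4 -39.858 24.157
8 2 61.089 -32.007
9 2 -83.826 46.548
10 2 123.055 -65.187
11 2 -171.775 94.121
12 2 248.483 -132.948
13 2 -350.547 190.715
14 2 503.305 -270.631

(exact arithmetic carried between steps; '≈' marks a value shown rounded to 6 d.p. or computed from one; I and e_prev carry over from the previous line; the table rounds u and y to 3 d.p., halves away from zero)
n=0: y=0, sp=5, e=sp−y=5; I=5, D=e−e_prev=5; u=1·5+0·5+1/2·5=7.5; next y=-1/2·0+1/2·7.5=3.75
n=1: y=3.75, sp=4, e=sp−y=0.25; I=5.25, D=e−e_prev=-4.75; u=1·0.25+0·5.25+1/2·(-4.75)=-2.125; next y=-1/2·3.75+1/2·(-2.125)=-2.9375
n=2: y=-2.9375, sp=4, e=sp−y=6.9375; I=12.1875, D=e−e_prev=6.6875; u=1·6.9375+0·12.1875+1/2·6.6875=10.28125; next y=-1/2·(-2.9375)+1/2·10.28125=6.609375
n=3: y=6.609375, sp=4, e=sp−y=-2.609375; I=9.578125, D=e−e_prev=-9.546875; u=1·(-2.609375)+0·9.578125+1/2·(-9.546875)≈-7.382813; next y=-1/2·6.609375+1/2·(-7.382813)≈-6.996094
n=4: y≈-6.996094, sp=4, e=sp−y≈10.996094; I≈20.574219, D=e−e_prev≈13.605469; u=1·10.996094+0·20.574219+1/2·13.605469≈17.798828; next y=-1/2·(-6.996094)+1/2·17.798828≈12.397461
n=5: y≈12.397461, sp=4, e=sp−y≈-8.397461; I≈12.176758, D=e−e_prev≈-19.393555; u=1·(-8.397461)+0·12.176758+1/2·(-19.393555)≈-18.094238; next y=-1/2·12.397461+1/2·(-18.094238)≈-15.245850
n=6: y≈-15.245850, sp=4, e=sp−y≈19.245850; I≈31.422607, D=e−e_prev≈27.643311; u=1·19.245850+0·31.422607+1/2·27.643311≈33.067505; next y=-1/2·(-15.245850)+1/2·33.067505≈24.156677
n=7: y≈24.156677, sp=4, e=sp−y≈-20.156677; I≈11.265930, D=e−e_prev≈-39.402527; u=1·(-20.156677)+0·11.265930+1/2·(-39.402527)≈-39.857941; next y=-1/2·24.156677+1/2·(-39.857941)≈-32.007309
n=8: y≈-32.007309, sp=2, e=sp−y≈34.007309; I≈45.273239, D=e−e_prev≈54.163986; u=1·34.007309+0·45.273239+1/2·54.163986≈61.089302; next y=-1/2·(-32.007309)+1/2·61.089302≈46.548306
n=9: y≈46.548306, sp=2, e=sp−y≈-44.548306; I≈0.724934, D=e−e_prev≈-78.555614; u=1·(-44.548306)+0·0.724934+1/2·(-78.555614)≈-83.826113; next y=-1/2·46.548306+1/2·(-83.826113)≈-65.187209
n=10: y≈-65.187209, sp=2, e=sp−y≈67.187209; I≈67.912143, D=e−e_prev≈111.735515; u=1·67.187209+0·67.912143+1/2·111.735515≈123.054966; next y=-1/2·(-65.187209)+1/2·123.054966≈94.121088
n=11: y≈94.121088, sp=2, e=sp−y≈-92.121088; I≈-24.208945, D=e−e_prev≈-159.308297; u=1·(-92.121088)+0·(-24.208945)+1/2·(-159.308297)≈-171.775236; next y=-1/2·94.121088+1/2·(-171.775236)≈-132.948162
n=12: y≈-132.948162, sp=2, e=sp−y≈134.948162; I≈110.739217, D=e−e_prev≈227.069250; u=1·134.948162+0·110.739217+1/2·227.069250≈248.482787; next y=-1/2·(-132.948162)+1/2·248.482787≈190.715474
n=13: y≈190.715474, sp=2, e=sp−y≈-188.715474; I≈-77.976257, D=e−e_prev≈-323.663636; u=1·(-188.715474)+0·(-77.976257)+1/2·(-323.663636)≈-350.547293; next y=-1/2·190.715474+1/2·(-350.547293)≈-270.631384
n=14: y≈-270.631384, sp=2, e=sp−y≈272.631384; I≈194.655126, D=e−e_prev≈461.346858; u=1·272.631384+0·194.655126+1/2·461.346858≈503.304813; next y=-1/2·(-270.631384)+1/2·503.304813≈386.968098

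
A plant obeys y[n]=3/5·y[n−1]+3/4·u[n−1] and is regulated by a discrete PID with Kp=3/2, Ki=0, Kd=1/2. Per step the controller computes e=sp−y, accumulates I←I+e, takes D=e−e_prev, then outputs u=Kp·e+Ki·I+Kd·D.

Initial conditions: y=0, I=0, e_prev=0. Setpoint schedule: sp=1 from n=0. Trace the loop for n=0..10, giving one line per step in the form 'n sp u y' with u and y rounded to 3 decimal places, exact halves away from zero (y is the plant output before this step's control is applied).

(exact arithmetic carried between steps; '≈' marks a value shown rounded to 6 d.p. or computed from one; I and e_prev carry over from the previous line; the table rounds u and y to 3 d.p., halves away from zero)
n=0: y=0, sp=1, e=sp−y=1; I=1, D=e−e_prev=1; u=3/2·1+0·1+1/2·1=2; next y=3/5·0+3/4·2=1.5
n=1: y=1.5, sp=1, e=sp−y=-0.5; I=0.5, D=e−e_prev=-1.5; u=3/2·(-0.5)+0·0.5+1/2·(-1.5)=-1.5; next y=3/5·1.5+3/4·(-1.5)=-0.225
n=2: y=-0.225, sp=1, e=sp−y=1.225; I=1.725, D=e−e_prev=1.725; u=3/2·1.225+0·1.725+1/2·1.725=2.7; next y=3/5·(-0.225)+3/4·2.7=1.89
n=3: y=1.89, sp=1, e=sp−y=-0.89; I=0.835, D=e−e_prev=-2.115; u=3/2·(-0.89)+0·0.835+1/2·(-2.115)=-2.3925; next y=3/5·1.89+3/4·(-2.3925)=-0.660375
n=4: y=-0.660375, sp=1, e=sp−y=1.660375; I=2.495375, D=e−e_prev=2.550375; u=3/2·1.660375+0·2.495375+1/2·2.550375=3.76575; next y=3/5·(-0.660375)+3/4·3.76575≈2.428088
n=5: y≈2.428088, sp=1, e=sp−y≈-1.428088; I≈1.067288, D=e−e_prev≈-3.088463; u=3/2·(-1.428088)+0·1.067288+1/2·(-3.088463)≈-3.686363; next y=3/5·2.428088+3/4·(-3.686363)≈-1.307919
n=6: y≈-1.307919, sp=1, e=sp−y≈2.307919; I≈3.375207, D=e−e_prev≈3.736007; u=3/2·2.307919+0·3.375207+1/2·3.736007≈5.329883; next y=3/5·(-1.307919)+3/4·5.329883≈3.212660
n=7: y≈3.212660, sp=1, e=sp−y≈-2.212660; I≈1.162547, D=e−e_prev≈-4.520580; u=3/2·(-2.212660)+0·1.162547+1/2·(-4.520580)≈-5.579280; next y=3/5·3.212660+3/4·(-5.579280)≈-2.256864
n=8: y≈-2.256864, sp=1, e=sp−y≈3.256864; I≈4.419411, D=e−e_prev≈5.469524; u=3/2·3.256864+0·4.419411+1/2·5.469524≈7.620058; next y=3/5·(-2.256864)+3/4·7.620058≈4.360925
n=9: y≈4.360925, sp=1, e=sp−y≈-3.360925; I≈1.058485, D=e−e_prev≈-6.617789; u=3/2·(-3.360925)+0·1.058485+1/2·(-6.617789)≈-8.350282; next y=3/5·4.360925+3/4·(-8.350282)≈-3.646157
n=10: y≈-3.646157, sp=1, e=sp−y≈4.646157; I≈5.704642, D=e−e_prev≈8.007082; u=3/2·4.646157+0·5.704642+1/2·8.007082≈10.972776; next y=3/5·(-3.646157)+3/4·10.972776≈6.041888

0 1 2.000 0.000
1 1 -1.500 1.500
2 1 2.700 -0.225
3 1 -2.393 1.890
4 1 3.766 -0.660
5 1 -3.686 2.428
6 1 5.330 -1.308
7 1 -5.579 3.213
8 1 7.620 -2.257
9 1 -8.350 4.361
10 1 10.973 -3.646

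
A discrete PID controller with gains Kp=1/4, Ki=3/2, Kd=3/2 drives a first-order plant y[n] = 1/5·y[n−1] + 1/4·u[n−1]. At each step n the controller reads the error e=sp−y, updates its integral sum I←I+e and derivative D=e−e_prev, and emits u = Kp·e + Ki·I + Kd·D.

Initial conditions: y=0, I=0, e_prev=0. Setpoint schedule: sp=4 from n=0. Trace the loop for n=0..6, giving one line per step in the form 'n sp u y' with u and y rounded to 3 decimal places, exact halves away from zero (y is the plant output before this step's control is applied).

0 4 13.000 0.000
1 4 2.438 3.250
2 4 14.907 1.259
3 4 7.194 3.979
4 4 15.804 2.594
5 4 9.741 4.470
6 4 15.557 3.329

(exact arithmetic carried between steps; '≈' marks a value shown rounded to 6 d.p. or computed from one; I and e_prev carry over from the previous line; the table rounds u and y to 3 d.p., halves away from zero)
n=0: y=0, sp=4, e=sp−y=4; I=4, D=e−e_prev=4; u=1/4·4+3/2·4+3/2·4=13; next y=1/5·0+1/4·13=3.25
n=1: y=3.25, sp=4, e=sp−y=0.75; I=4.75, D=e−e_prev=-3.25; u=1/4·0.75+3/2·4.75+3/2·(-3.25)=2.4375; next y=1/5·3.25+1/4·2.4375=1.259375
n=2: y=1.259375, sp=4, e=sp−y=2.740625; I=7.490625, D=e−e_prev=1.990625; u=1/4·2.740625+3/2·7.490625+3/2·1.990625≈14.907031; next y=1/5·1.259375+1/4·14.907031≈3.978633
n=3: y≈3.978633, sp=4, e=sp−y≈0.021367; I≈7.511992, D=e−e_prev≈-2.719258; u=1/4·0.021367+3/2·7.511992+3/2·(-2.719258)≈7.194443; next y=1/5·3.978633+1/4·7.194443≈2.594337
n=4: y≈2.594337, sp=4, e=sp−y≈1.405663; I≈8.917655, D=e−e_prev≈1.384295; u=1/4·1.405663+3/2·8.917655+3/2·1.384295≈15.804341; next y=1/5·2.594337+1/4·15.804341≈4.469953
n=5: y≈4.469953, sp=4, e=sp−y≈-0.469953; I≈8.447702, D=e−e_prev≈-1.875615; u=1/4·(-0.469953)+3/2·8.447702+3/2·(-1.875615)≈9.740642; next y=1/5·4.469953+1/4·9.740642≈3.329151
n=6: y≈3.329151, sp=4, e=sp−y≈0.670849; I≈9.118551, D=e−e_prev≈1.140802; u=1/4·0.670849+3/2·9.118551+3/2·1.140802≈15.556741; next y=1/5·3.329151+1/4·15.556741≈4.555016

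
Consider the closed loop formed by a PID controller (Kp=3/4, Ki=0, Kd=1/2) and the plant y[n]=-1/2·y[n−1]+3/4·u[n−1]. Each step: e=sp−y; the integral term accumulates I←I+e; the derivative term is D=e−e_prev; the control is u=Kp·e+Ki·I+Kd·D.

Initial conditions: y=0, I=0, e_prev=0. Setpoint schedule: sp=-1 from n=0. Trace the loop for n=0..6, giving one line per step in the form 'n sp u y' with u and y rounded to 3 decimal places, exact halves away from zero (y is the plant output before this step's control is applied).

(exact arithmetic carried between steps; '≈' marks a value shown rounded to 6 d.p. or computed from one; I and e_prev carry over from the previous line; the table rounds u and y to 3 d.p., halves away from zero)
n=0: y=0, sp=-1, e=sp−y=-1; I=-1, D=e−e_prev=-1; u=3/4·(-1)+0·(-1)+1/2·(-1)=-1.25; next y=-1/2·0+3/4·(-1.25)=-0.9375
n=1: y=-0.9375, sp=-1, e=sp−y=-0.0625; I=-1.0625, D=e−e_prev=0.9375; u=3/4·(-0.0625)+0·(-1.0625)+1/2·0.9375=0.421875; next y=-1/2·(-0.9375)+3/4·0.421875≈0.785156
n=2: y≈0.785156, sp=-1, e=sp−y≈-1.785156; I≈-2.847656, D=e−e_prev≈-1.722656; u=3/4·(-1.785156)+0·(-2.847656)+1/2·(-1.722656)≈-2.200195; next y=-1/2·0.785156+3/4·(-2.200195)≈-2.042725
n=3: y≈-2.042725, sp=-1, e=sp−y≈1.042725; I≈-1.804932, D=e−e_prev≈2.827881; u=3/4·1.042725+0·(-1.804932)+1/2·2.827881≈2.195984; next y=-1/2·(-2.042725)+3/4·2.195984≈2.668350
n=4: y≈2.668350, sp=-1, e=sp−y≈-3.668350; I≈-5.473282, D=e−e_prev≈-4.711075; u=3/4·(-3.668350)+0·(-5.473282)+1/2·(-4.711075)≈-5.106800; next y=-1/2·2.668350+3/4·(-5.106800)≈-5.164275
n=5: y≈-5.164275, sp=-1, e=sp−y≈4.164275; I≈-1.309007, D=e−e_prev≈7.832625; u=3/4·4.164275+0·(-1.309007)+1/2·7.832625≈7.039519; next y=-1/2·(-5.164275)+3/4·7.039519≈7.861777
n=6: y≈7.861777, sp=-1, e=sp−y≈-8.861777; I≈-10.170784, D=e−e_prev≈-13.026052; u=3/4·(-8.861777)+0·(-10.170784)+1/2·(-13.026052)≈-13.159359; next y=-1/2·7.861777+3/4·(-13.159359)≈-13.800407

0 -1 -1.250 0.000
1 -1 0.422 -0.938
2 -1 -2.200 0.785
3 -1 2.196 -2.043
4 -1 -5.107 2.668
5 -1 7.040 -5.164
6 -1 -13.159 7.862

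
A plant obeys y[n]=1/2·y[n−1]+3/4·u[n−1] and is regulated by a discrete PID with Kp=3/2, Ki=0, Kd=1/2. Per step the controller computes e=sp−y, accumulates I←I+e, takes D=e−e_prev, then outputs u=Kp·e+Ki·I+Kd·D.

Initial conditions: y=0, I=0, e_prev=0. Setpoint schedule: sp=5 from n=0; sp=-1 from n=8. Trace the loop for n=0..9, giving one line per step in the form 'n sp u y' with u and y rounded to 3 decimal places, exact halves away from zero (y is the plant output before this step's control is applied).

0 5 10.000 0.000
1 5 -7.500 7.500
2 5 15.000 -1.875
3 5 -14.063 10.313
4 5 23.438 -5.391
5 5 -24.961 14.883
6 5 37.500 -11.279
7 5 -43.110 22.485
8 -1 48.923 -21.090
9 -1 -64.339 26.147

(exact arithmetic carried between steps; '≈' marks a value shown rounded to 6 d.p. or computed from one; I and e_prev carry over from the previous line; the table rounds u and y to 3 d.p., halves away from zero)
n=0: y=0, sp=5, e=sp−y=5; I=5, D=e−e_prev=5; u=3/2·5+0·5+1/2·5=10; next y=1/2·0+3/4·10=7.5
n=1: y=7.5, sp=5, e=sp−y=-2.5; I=2.5, D=e−e_prev=-7.5; u=3/2·(-2.5)+0·2.5+1/2·(-7.5)=-7.5; next y=1/2·7.5+3/4·(-7.5)=-1.875
n=2: y=-1.875, sp=5, e=sp−y=6.875; I=9.375, D=e−e_prev=9.375; u=3/2·6.875+0·9.375+1/2·9.375=15; next y=1/2·(-1.875)+3/4·15=10.3125
n=3: y=10.3125, sp=5, e=sp−y=-5.3125; I=4.0625, D=e−e_prev=-12.1875; u=3/2·(-5.3125)+0·4.0625+1/2·(-12.1875)=-14.0625; next y=1/2·10.3125+3/4·(-14.0625)=-5.390625
n=4: y=-5.390625, sp=5, e=sp−y=10.390625; I=14.453125, D=e−e_prev=15.703125; u=3/2·10.390625+0·14.453125+1/2·15.703125=23.4375; next y=1/2·(-5.390625)+3/4·23.4375≈14.882813
n=5: y≈14.882813, sp=5, e=sp−y≈-9.882813; I≈4.570313, D=e−e_prev≈-20.273438; u=3/2·(-9.882813)+0·4.570313+1/2·(-20.273438)≈-24.960938; next y=1/2·14.882813+3/4·(-24.960938)≈-11.279297
n=6: y≈-11.279297, sp=5, e=sp−y≈16.279297; I≈20.849609, D=e−e_prev≈26.162109; u=3/2·16.279297+0·20.849609+1/2·26.162109≈37.5; next y=1/2·(-11.279297)+3/4·37.5≈22.485352
n=7: y≈22.485352, sp=5, e=sp−y≈-17.485352; I≈3.364258, D=e−e_prev≈-33.764648; u=3/2·(-17.485352)+0·3.364258+1/2·(-33.764648)≈-43.110352; next y=1/2·22.485352+3/4·(-43.110352)≈-21.090088
n=8: y≈-21.090088, sp=-1, e=sp−y≈20.090088; I≈23.454346, D=e−e_prev≈37.575439; u=3/2·20.090088+0·23.454346+1/2·37.575439≈48.922852; next y=1/2·(-21.090088)+3/4·48.922852≈26.147095
n=9: y≈26.147095, sp=-1, e=sp−y≈-27.147095; I≈-3.692749, D=e−e_prev≈-47.237183; u=3/2·(-27.147095)+0·(-3.692749)+1/2·(-47.237183)≈-64.339233; next y=1/2·26.147095+3/4·(-64.339233)≈-35.180878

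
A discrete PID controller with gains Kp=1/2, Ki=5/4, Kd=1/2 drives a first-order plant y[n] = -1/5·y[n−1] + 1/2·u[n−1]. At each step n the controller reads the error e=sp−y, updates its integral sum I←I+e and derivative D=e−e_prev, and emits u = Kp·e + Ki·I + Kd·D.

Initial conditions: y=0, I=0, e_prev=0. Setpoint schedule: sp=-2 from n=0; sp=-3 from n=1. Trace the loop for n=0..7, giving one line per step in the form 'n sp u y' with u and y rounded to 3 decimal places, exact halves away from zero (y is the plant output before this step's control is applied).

(exact arithmetic carried between steps; '≈' marks a value shown rounded to 6 d.p. or computed from one; I and e_prev carry over from the previous line; the table rounds u and y to 3 d.p., halves away from zero)
n=0: y=0, sp=-2, e=sp−y=-2; I=-2, D=e−e_prev=-2; u=1/2·(-2)+5/4·(-2)+1/2·(-2)=-4.5; next y=-1/5·0+1/2·(-4.5)=-2.25
n=1: y=-2.25, sp=-3, e=sp−y=-0.75; I=-2.75, D=e−e_prev=1.25; u=1/2·(-0.75)+5/4·(-2.75)+1/2·1.25=-3.1875; next y=-1/5·(-2.25)+1/2·(-3.1875)=-1.14375
n=2: y=-1.14375, sp=-3, e=sp−y=-1.85625; I=-4.60625, D=e−e_prev=-1.10625; u=1/2·(-1.85625)+5/4·(-4.60625)+1/2·(-1.10625)≈-7.239063; next y=-1/5·(-1.14375)+1/2·(-7.239063)≈-3.390781
n=3: y≈-3.390781, sp=-3, e=sp−y≈0.390781; I≈-4.215469, D=e−e_prev≈2.247031; u=1/2·0.390781+5/4·(-4.215469)+1/2·2.247031≈-3.950430; next y=-1/5·(-3.390781)+1/2·(-3.950430)≈-1.297059
n=4: y≈-1.297059, sp=-3, e=sp−y≈-1.702941; I≈-5.918410, D=e−e_prev≈-2.093723; u=1/2·(-1.702941)+5/4·(-5.918410)+1/2·(-2.093723)≈-9.296345; next y=-1/5·(-1.297059)+1/2·(-9.296345)≈-4.388761
n=5: y≈-4.388761, sp=-3, e=sp−y≈1.388761; I≈-4.529650, D=e−e_prev≈3.091702; u=1/2·1.388761+5/4·(-4.529650)+1/2·3.091702≈-3.421831; next y=-1/5·(-4.388761)+1/2·(-3.421831)≈-0.833163
n=6: y≈-0.833163, sp=-3, e=sp−y≈-2.166837; I≈-6.696486, D=e−e_prev≈-3.555598; u=1/2·(-2.166837)+5/4·(-6.696486)+1/2·(-3.555598)≈-11.231825; next y=-1/5·(-0.833163)+1/2·(-11.231825)≈-5.449280
n=7: y≈-5.449280, sp=-3, e=sp−y≈2.449280; I≈-4.247206, D=e−e_prev≈4.616117; u=1/2·2.449280+5/4·(-4.247206)+1/2·4.616117≈-1.776310; next y=-1/5·(-5.449280)+1/2·(-1.776310)≈0.201701

0 -2 -4.500 0.000
1 -3 -3.188 -2.250
2 -3 -7.239 -1.144
3 -3 -3.950 -3.391
4 -3 -9.296 -1.297
5 -3 -3.422 -4.389
6 -3 -11.232 -0.833
7 -3 -1.776 -5.449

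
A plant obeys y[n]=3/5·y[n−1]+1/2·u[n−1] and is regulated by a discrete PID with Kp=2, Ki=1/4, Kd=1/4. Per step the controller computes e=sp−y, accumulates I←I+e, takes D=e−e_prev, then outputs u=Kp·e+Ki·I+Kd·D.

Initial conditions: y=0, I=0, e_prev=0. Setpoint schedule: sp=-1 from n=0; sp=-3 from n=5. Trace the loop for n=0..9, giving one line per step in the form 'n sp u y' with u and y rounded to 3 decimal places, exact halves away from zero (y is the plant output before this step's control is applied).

0 -1 -2.500 0.000
1 -1 0.625 -1.250
2 -1 -1.656 -0.438
3 -1 0.039 -1.091
4 -1 -1.241 -0.635
5 -3 -5.302 -1.001
6 -3 0.233 -3.252
7 -3 -3.810 -1.835
8 -3 -0.819 -3.006
9 -3 -3.092 -2.213

(exact arithmetic carried between steps; '≈' marks a value shown rounded to 6 d.p. or computed from one; I and e_prev carry over from the previous line; the table rounds u and y to 3 d.p., halves away from zero)
n=0: y=0, sp=-1, e=sp−y=-1; I=-1, D=e−e_prev=-1; u=2·(-1)+1/4·(-1)+1/4·(-1)=-2.5; next y=3/5·0+1/2·(-2.5)=-1.25
n=1: y=-1.25, sp=-1, e=sp−y=0.25; I=-0.75, D=e−e_prev=1.25; u=2·0.25+1/4·(-0.75)+1/4·1.25=0.625; next y=3/5·(-1.25)+1/2·0.625=-0.4375
n=2: y=-0.4375, sp=-1, e=sp−y=-0.5625; I=-1.3125, D=e−e_prev=-0.8125; u=2·(-0.5625)+1/4·(-1.3125)+1/4·(-0.8125)=-1.65625; next y=3/5·(-0.4375)+1/2·(-1.65625)=-1.090625
n=3: y=-1.090625, sp=-1, e=sp−y=0.090625; I=-1.221875, D=e−e_prev=0.653125; u=2·0.090625+1/4·(-1.221875)+1/4·0.653125≈0.039063; next y=3/5·(-1.090625)+1/2·0.039063≈-0.634844
n=4: y≈-0.634844, sp=-1, e=sp−y≈-0.365156; I≈-1.587031, D=e−e_prev≈-0.455781; u=2·(-0.365156)+1/4·(-1.587031)+1/4·(-0.455781)≈-1.241016; next y=3/5·(-0.634844)+1/2·(-1.241016)≈-1.001414
n=5: y≈-1.001414, sp=-3, e=sp−y≈-1.998586; I≈-3.585617, D=e−e_prev≈-1.633430; u=2·(-1.998586)+1/4·(-3.585617)+1/4·(-1.633430)≈-5.301934; next y=3/5·(-1.001414)+1/2·(-5.301934)≈-3.251815
n=6: y≈-3.251815, sp=-3, e=sp−y≈0.251815; I≈-3.333802, D=e−e_prev≈2.250401; u=2·0.251815+1/4·(-3.333802)+1/4·2.250401≈0.232780; next y=3/5·(-3.251815)+1/2·0.232780≈-1.834699
n=7: y≈-1.834699, sp=-3, e=sp−y≈-1.165301; I≈-4.499103, D=e−e_prev≈-1.417116; u=2·(-1.165301)+1/4·(-4.499103)+1/4·(-1.417116)≈-3.809657; next y=3/5·(-1.834699)+1/2·(-3.809657)≈-3.005648
n=8: y≈-3.005648, sp=-3, e=sp−y≈0.005648; I≈-4.493455, D=e−e_prev≈1.170949; u=2·0.005648+1/4·(-4.493455)+1/4·1.170949≈-0.819331; next y=3/5·(-3.005648)+1/2·(-0.819331)≈-2.213054
n=9: y≈-2.213054, sp=-3, e=sp−y≈-0.786946; I≈-5.280401, D=e−e_prev≈-0.792594; u=2·(-0.786946)+1/4·(-5.280401)+1/4·(-0.792594)≈-3.092140; next y=3/5·(-2.213054)+1/2·(-3.092140)≈-2.873903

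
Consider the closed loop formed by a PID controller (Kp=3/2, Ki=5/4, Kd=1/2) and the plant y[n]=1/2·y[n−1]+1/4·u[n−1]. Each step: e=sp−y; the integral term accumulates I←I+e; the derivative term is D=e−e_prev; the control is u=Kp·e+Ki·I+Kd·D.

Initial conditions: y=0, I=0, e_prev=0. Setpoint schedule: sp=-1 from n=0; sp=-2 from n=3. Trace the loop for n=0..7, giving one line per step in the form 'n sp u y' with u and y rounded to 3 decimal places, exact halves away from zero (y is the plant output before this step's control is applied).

(exact arithmetic carried between steps; '≈' marks a value shown rounded to 6 d.p. or computed from one; I and e_prev carry over from the previous line; the table rounds u and y to 3 d.p., halves away from zero)
n=0: y=0, sp=-1, e=sp−y=-1; I=-1, D=e−e_prev=-1; u=3/2·(-1)+5/4·(-1)+1/2·(-1)=-3.25; next y=1/2·0+1/4·(-3.25)=-0.8125
n=1: y=-0.8125, sp=-1, e=sp−y=-0.1875; I=-1.1875, D=e−e_prev=0.8125; u=3/2·(-0.1875)+5/4·(-1.1875)+1/2·0.8125=-1.359375; next y=1/2·(-0.8125)+1/4·(-1.359375)≈-0.746094
n=2: y≈-0.746094, sp=-1, e=sp−y≈-0.253906; I≈-1.441406, D=e−e_prev≈-0.066406; u=3/2·(-0.253906)+5/4·(-1.441406)+1/2·(-0.066406)≈-2.215820; next y=1/2·(-0.746094)+1/4·(-2.215820)≈-0.927002
n=3: y≈-0.927002, sp=-2, e=sp−y≈-1.072998; I≈-2.514404, D=e−e_prev≈-0.819092; u=3/2·(-1.072998)+5/4·(-2.514404)+1/2·(-0.819092)≈-5.162048; next y=1/2·(-0.927002)+1/4·(-5.162048)≈-1.754013
n=4: y≈-1.754013, sp=-2, e=sp−y≈-0.245987; I≈-2.760391, D=e−e_prev≈0.827011; u=3/2·(-0.245987)+5/4·(-2.760391)+1/2·0.827011≈-3.405964; next y=1/2·(-1.754013)+1/4·(-3.405964)≈-1.728498
n=5: y≈-1.728498, sp=-2, e=sp−y≈-0.271502; I≈-3.031894, D=e−e_prev≈-0.025516; u=3/2·(-0.271502)+5/4·(-3.031894)+1/2·(-0.025516)≈-4.209879; next y=1/2·(-1.728498)+1/4·(-4.209879)≈-1.916718
n=6: y≈-1.916718, sp=-2, e=sp−y≈-0.083282; I≈-3.115175, D=e−e_prev≈0.188221; u=3/2·(-0.083282)+5/4·(-3.115175)+1/2·0.188221≈-3.924781; next y=1/2·(-1.916718)+1/4·(-3.924781)≈-1.939554
n=7: y≈-1.939554, sp=-2, e=sp−y≈-0.060446; I≈-3.175621, D=e−e_prev≈0.022836; u=3/2·(-0.060446)+5/4·(-3.175621)+1/2·0.022836≈-4.048776; next y=1/2·(-1.939554)+1/4·(-4.048776)≈-1.981971

0 -1 -3.250 0.000
1 -1 -1.359 -0.813
2 -1 -2.216 -0.746
3 -2 -5.162 -0.927
4 -2 -3.406 -1.754
5 -2 -4.210 -1.728
6 -2 -3.925 -1.917
7 -2 -4.049 -1.940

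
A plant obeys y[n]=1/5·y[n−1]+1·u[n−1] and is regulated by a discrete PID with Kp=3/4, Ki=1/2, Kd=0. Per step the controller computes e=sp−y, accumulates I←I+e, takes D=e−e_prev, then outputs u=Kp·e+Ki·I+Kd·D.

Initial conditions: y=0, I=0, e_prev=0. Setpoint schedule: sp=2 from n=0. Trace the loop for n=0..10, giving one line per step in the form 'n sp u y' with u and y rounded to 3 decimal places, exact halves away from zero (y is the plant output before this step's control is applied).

0 2 2.500 0.000
1 2 0.375 2.500
2 2 2.156 0.875
3 2 0.898 2.331
4 2 1.941 1.365
5 2 1.197 2.214
6 2 1.808 1.640
7 2 1.368 2.136
8 2 1.726 1.795
9 2 1.466 2.085
10 2 1.676 1.883

(exact arithmetic carried between steps; '≈' marks a value shown rounded to 6 d.p. or computed from one; I and e_prev carry over from the previous line; the table rounds u and y to 3 d.p., halves away from zero)
n=0: y=0, sp=2, e=sp−y=2; I=2, D=e−e_prev=2; u=3/4·2+1/2·2+0·2=2.5; next y=1/5·0+1·2.5=2.5
n=1: y=2.5, sp=2, e=sp−y=-0.5; I=1.5, D=e−e_prev=-2.5; u=3/4·(-0.5)+1/2·1.5+0·(-2.5)=0.375; next y=1/5·2.5+1·0.375=0.875
n=2: y=0.875, sp=2, e=sp−y=1.125; I=2.625, D=e−e_prev=1.625; u=3/4·1.125+1/2·2.625+0·1.625=2.15625; next y=1/5·0.875+1·2.15625=2.33125
n=3: y=2.33125, sp=2, e=sp−y=-0.33125; I=2.29375, D=e−e_prev=-1.45625; u=3/4·(-0.33125)+1/2·2.29375+0·(-1.45625)≈0.898438; next y=1/5·2.33125+1·0.898438≈1.364688
n=4: y≈1.364688, sp=2, e=sp−y≈0.635313; I≈2.929063, D=e−e_prev≈0.966563; u=3/4·0.635313+1/2·2.929063+0·0.966563≈1.941016; next y=1/5·1.364688+1·1.941016≈2.213953
n=5: y≈2.213953, sp=2, e=sp−y≈-0.213953; I≈2.715109, D=e−e_prev≈-0.849266; u=3/4·(-0.213953)+1/2·2.715109+0·(-0.849266)≈1.197090; next y=1/5·2.213953+1·1.197090≈1.639880
n=6: y≈1.639880, sp=2, e=sp−y≈0.360120; I≈3.075229, D=e−e_prev≈0.574073; u=3/4·0.360120+1/2·3.075229+0·0.574073≈1.807704; next y=1/5·1.639880+1·1.807704≈2.135680
n=7: y≈2.135680, sp=2, e=sp−y≈-0.135680; I≈2.939549, D=e−e_prev≈-0.495800; u=3/4·(-0.135680)+1/2·2.939549+0·(-0.495800)≈1.368014; next y=1/5·2.135680+1·1.368014≈1.795150
n=8: y≈1.795150, sp=2, e=sp−y≈0.204850; I≈3.144398, D=e−e_prev≈0.340530; u=3/4·0.204850+1/2·3.144398+0·0.340530≈1.725837; next y=1/5·1.795150+1·1.725837≈2.084867
n=9: y≈2.084867, sp=2, e=sp−y≈-0.084867; I≈3.059532, D=e−e_prev≈-0.289716; u=3/4·(-0.084867)+1/2·3.059532+0·(-0.289716)≈1.466116; next y=1/5·2.084867+1·1.466116≈1.883089
n=10: y≈1.883089, sp=2, e=sp−y≈0.116911; I≈3.176443, D=e−e_prev≈0.201777; u=3/4·0.116911+1/2·3.176443+0·0.201777≈1.675904; next y=1/5·1.883089+1·1.675904≈2.052522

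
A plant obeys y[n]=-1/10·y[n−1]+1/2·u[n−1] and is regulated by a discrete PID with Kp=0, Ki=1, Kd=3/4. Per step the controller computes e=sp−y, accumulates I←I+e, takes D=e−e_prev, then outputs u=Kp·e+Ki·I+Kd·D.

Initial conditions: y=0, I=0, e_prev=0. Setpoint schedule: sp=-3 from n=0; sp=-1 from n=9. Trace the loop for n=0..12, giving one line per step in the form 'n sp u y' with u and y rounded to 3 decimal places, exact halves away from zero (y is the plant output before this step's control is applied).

(exact arithmetic carried between steps; '≈' marks a value shown rounded to 6 d.p. or computed from one; I and e_prev carry over from the previous line; the table rounds u and y to 3 d.p., halves away from zero)
n=0: y=0, sp=-3, e=sp−y=-3; I=-3, D=e−e_prev=-3; u=0·(-3)+1·(-3)+3/4·(-3)=-5.25; next y=-1/10·0+1/2·(-5.25)=-2.625
n=1: y=-2.625, sp=-3, e=sp−y=-0.375; I=-3.375, D=e−e_prev=2.625; u=0·(-0.375)+1·(-3.375)+3/4·2.625=-1.40625; next y=-1/10·(-2.625)+1/2·(-1.40625)=-0.440625
n=2: y=-0.440625, sp=-3, e=sp−y=-2.559375; I=-5.934375, D=e−e_prev=-2.184375; u=0·(-2.559375)+1·(-5.934375)+3/4·(-2.184375)≈-7.572656; next y=-1/10·(-0.440625)+1/2·(-7.572656)≈-3.742266
n=3: y≈-3.742266, sp=-3, e=sp−y≈0.742266; I≈-5.192109, D=e−e_prev≈3.301641; u=0·0.742266+1·(-5.192109)+3/4·3.301641≈-2.715879; next y=-1/10·(-3.742266)+1/2·(-2.715879)≈-0.983713
n=4: y≈-0.983713, sp=-3, e=sp−y≈-2.016287; I≈-7.208396, D=e−e_prev≈-2.758553; u=0·(-2.016287)+1·(-7.208396)+3/4·(-2.758553)≈-9.277311; next y=-1/10·(-0.983713)+1/2·(-9.277311)≈-4.540284
n=5: y≈-4.540284, sp=-3, e=sp−y≈1.540284; I≈-5.668112, D=e−e_prev≈3.556571; u=0·1.540284+1·(-5.668112)+3/4·3.556571≈-3.000684; next y=-1/10·(-4.540284)+1/2·(-3.000684)≈-1.046313
n=6: y≈-1.046313, sp=-3, e=sp−y≈-1.953687; I≈-7.621799, D=e−e_prev≈-3.493971; u=0·(-1.953687)+1·(-7.621799)+3/4·(-3.493971)≈-10.242277; next y=-1/10·(-1.046313)+1/2·(-10.242277)≈-5.016507
n=7: y≈-5.016507, sp=-3, e=sp−y≈2.016507; I≈-5.605292, D=e−e_prev≈3.970194; u=0·2.016507+1·(-5.605292)+3/4·3.970194≈-2.627646; next y=-1/10·(-5.016507)+1/2·(-2.627646)≈-0.812173
n=8: y≈-0.812173, sp=-3, e=sp−y≈-2.187827; I≈-7.793119, D=e−e_prev≈-4.204335; u=0·(-2.187827)+1·(-7.793119)+3/4·(-4.204335)≈-10.946370; next y=-1/10·(-0.812173)+1/2·(-10.946370)≈-5.391968
n=9: y≈-5.391968, sp=-1, e=sp−y≈4.391968; I≈-3.401151, D=e−e_prev≈6.579795; u=0·4.391968+1·(-3.401151)+3/4·6.579795≈1.533695; next y=-1/10·(-5.391968)+1/2·1.533695≈1.306044
n=10: y≈1.306044, sp=-1, e=sp−y≈-2.306044; I≈-5.707196, D=e−e_prev≈-6.698012; u=0·(-2.306044)+1·(-5.707196)+3/4·(-6.698012)≈-10.730705; next y=-1/10·1.306044+1/2·(-10.730705)≈-5.495957
n=11: y≈-5.495957, sp=-1, e=sp−y≈4.495957; I≈-1.211239, D=e−e_prev≈6.802001; u=0·4.495957+1·(-1.211239)+3/4·6.802001≈3.890262; next y=-1/10·(-5.495957)+1/2·3.890262≈2.494727
n=12: y≈2.494727, sp=-1, e=sp−y≈-3.494727; I≈-4.705966, D=e−e_prev≈-7.990683; u=0·(-3.494727)+1·(-4.705966)+3/4·(-7.990683)≈-10.698978; next y=-1/10·2.494727+1/2·(-10.698978)≈-5.598962

0 -3 -5.250 0.000
1 -3 -1.406 -2.625
2 -3 -7.573 -0.441
3 -3 -2.716 -3.742
4 -3 -9.277 -0.984
5 -3 -3.001 -4.540
6 -3 -10.242 -1.046
7 -3 -2.628 -5.017
8 -3 -10.946 -0.812
9 -1 1.534 -5.392
10 -1 -10.731 1.306
11 -1 3.890 -5.496
12 -1 -10.699 2.495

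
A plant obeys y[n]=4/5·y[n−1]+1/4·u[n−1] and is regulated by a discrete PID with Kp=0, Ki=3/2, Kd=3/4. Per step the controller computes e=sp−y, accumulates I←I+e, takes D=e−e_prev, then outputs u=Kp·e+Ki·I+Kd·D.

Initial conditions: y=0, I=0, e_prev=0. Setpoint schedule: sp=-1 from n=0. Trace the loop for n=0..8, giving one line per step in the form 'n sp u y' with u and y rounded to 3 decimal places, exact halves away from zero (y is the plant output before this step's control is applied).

(exact arithmetic carried between steps; '≈' marks a value shown rounded to 6 d.p. or computed from one; I and e_prev carry over from the previous line; the table rounds u and y to 3 d.p., halves away from zero)
n=0: y=0, sp=-1, e=sp−y=-1; I=-1, D=e−e_prev=-1; u=0·(-1)+3/2·(-1)+3/4·(-1)=-2.25; next y=4/5·0+1/4·(-2.25)=-0.5625
n=1: y=-0.5625, sp=-1, e=sp−y=-0.4375; I=-1.4375, D=e−e_prev=0.5625; u=0·(-0.4375)+3/2·(-1.4375)+3/4·0.5625=-1.734375; next y=4/5·(-0.5625)+1/4·(-1.734375)≈-0.883594
n=2: y≈-0.883594, sp=-1, e=sp−y≈-0.116406; I≈-1.553906, D=e−e_prev≈0.321094; u=0·(-0.116406)+3/2·(-1.553906)+3/4·0.321094≈-2.090039; next y=4/5·(-0.883594)+1/4·(-2.090039)≈-1.229385
n=3: y≈-1.229385, sp=-1, e=sp−y≈0.229385; I≈-1.324521, D=e−e_prev≈0.345791; u=0·0.229385+3/2·(-1.324521)+3/4·0.345791≈-1.727439; next y=4/5·(-1.229385)+1/4·(-1.727439)≈-1.415368
n=4: y≈-1.415368, sp=-1, e=sp−y≈0.415368; I≈-0.909154, D=e−e_prev≈0.185983; u=0·0.415368+3/2·(-0.909154)+3/4·0.185983≈-1.224244; next y=4/5·(-1.415368)+1/4·(-1.224244)≈-1.438355
n=5: y≈-1.438355, sp=-1, e=sp−y≈0.438355; I≈-0.470799, D=e−e_prev≈0.022987; u=0·0.438355+3/2·(-0.470799)+3/4·0.022987≈-0.688958; next y=4/5·(-1.438355)+1/4·(-0.688958)≈-1.322923
n=6: y≈-1.322923, sp=-1, e=sp−y≈0.322923; I≈-0.147875, D=e−e_prev≈-0.115432; u=0·0.322923+3/2·(-0.147875)+3/4·(-0.115432)≈-0.308387; next y=4/5·(-1.322923)+1/4·(-0.308387)≈-1.135435
n=7: y≈-1.135435, sp=-1, e=sp−y≈0.135435; I≈-0.012440, D=e−e_prev≈-0.187488; u=0·0.135435+3/2·(-0.012440)+3/4·(-0.187488)≈-0.159276; next y=4/5·(-1.135435)+1/4·(-0.159276)≈-0.948167
n=8: y≈-0.948167, sp=-1, e=sp−y≈-0.051833; I≈-0.064273, D=e−e_prev≈-0.187268; u=0·(-0.051833)+3/2·(-0.064273)+3/4·(-0.187268)≈-0.236860; next y=4/5·(-0.948167)+1/4·(-0.236860)≈-0.817749

0 -1 -2.250 0.000
1 -1 -1.734 -0.563
2 -1 -2.090 -0.884
3 -1 -1.727 -1.229
4 -1 -1.224 -1.415
5 -1 -0.689 -1.438
6 -1 -0.308 -1.323
7 -1 -0.159 -1.135
8 -1 -0.237 -0.948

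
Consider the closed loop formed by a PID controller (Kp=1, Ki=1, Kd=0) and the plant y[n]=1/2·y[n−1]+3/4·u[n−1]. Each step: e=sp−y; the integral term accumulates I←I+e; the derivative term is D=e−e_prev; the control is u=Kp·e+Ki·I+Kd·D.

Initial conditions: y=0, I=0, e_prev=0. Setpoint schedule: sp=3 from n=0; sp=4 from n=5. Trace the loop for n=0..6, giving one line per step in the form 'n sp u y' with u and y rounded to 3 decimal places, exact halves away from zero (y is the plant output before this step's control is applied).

0 3 6.000 0.000
1 3 0.000 4.500
2 3 3.000 2.250
3 3 1.500 3.375
4 3 2.250 2.813
5 4 3.875 3.094
6 4 2.063 4.453

(exact arithmetic carried between steps; '≈' marks a value shown rounded to 6 d.p. or computed from one; I and e_prev carry over from the previous line; the table rounds u and y to 3 d.p., halves away from zero)
n=0: y=0, sp=3, e=sp−y=3; I=3, D=e−e_prev=3; u=1·3+1·3+0·3=6; next y=1/2·0+3/4·6=4.5
n=1: y=4.5, sp=3, e=sp−y=-1.5; I=1.5, D=e−e_prev=-4.5; u=1·(-1.5)+1·1.5+0·(-4.5)=0; next y=1/2·4.5+3/4·0=2.25
n=2: y=2.25, sp=3, e=sp−y=0.75; I=2.25, D=e−e_prev=2.25; u=1·0.75+1·2.25+0·2.25=3; next y=1/2·2.25+3/4·3=3.375
n=3: y=3.375, sp=3, e=sp−y=-0.375; I=1.875, D=e−e_prev=-1.125; u=1·(-0.375)+1·1.875+0·(-1.125)=1.5; next y=1/2·3.375+3/4·1.5=2.8125
n=4: y=2.8125, sp=3, e=sp−y=0.1875; I=2.0625, D=e−e_prev=0.5625; u=1·0.1875+1·2.0625+0·0.5625=2.25; next y=1/2·2.8125+3/4·2.25=3.09375
n=5: y=3.09375, sp=4, e=sp−y=0.90625; I=2.96875, D=e−e_prev=0.71875; u=1·0.90625+1·2.96875+0·0.71875=3.875; next y=1/2·3.09375+3/4·3.875=4.453125
n=6: y=4.453125, sp=4, e=sp−y=-0.453125; I=2.515625, D=e−e_prev=-1.359375; u=1·(-0.453125)+1·2.515625+0·(-1.359375)=2.0625; next y=1/2·4.453125+3/4·2.0625≈3.773438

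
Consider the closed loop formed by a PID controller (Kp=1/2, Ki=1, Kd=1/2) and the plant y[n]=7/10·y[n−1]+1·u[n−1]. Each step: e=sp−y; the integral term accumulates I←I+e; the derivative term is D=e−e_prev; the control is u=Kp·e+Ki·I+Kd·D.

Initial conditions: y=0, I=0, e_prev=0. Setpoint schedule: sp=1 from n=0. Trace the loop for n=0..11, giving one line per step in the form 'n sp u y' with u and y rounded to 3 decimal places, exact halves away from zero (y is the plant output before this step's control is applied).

0 1 2.000 0.000
1 1 -1.500 2.000
2 1 2.700 -0.100
3 1 -2.710 2.630
4 1 4.023 -0.869
5 1 -4.425 3.415
6 1 6.201 -2.035
7 1 -7.112 4.777
8 1 9.607 -3.768
9 1 -11.372 6.969
10 1 14.953 -6.493
11 1 -18.087 10.407

(exact arithmetic carried between steps; '≈' marks a value shown rounded to 6 d.p. or computed from one; I and e_prev carry over from the previous line; the table rounds u and y to 3 d.p., halves away from zero)
n=0: y=0, sp=1, e=sp−y=1; I=1, D=e−e_prev=1; u=1/2·1+1·1+1/2·1=2; next y=7/10·0+1·2=2
n=1: y=2, sp=1, e=sp−y=-1; I=0, D=e−e_prev=-2; u=1/2·(-1)+1·0+1/2·(-2)=-1.5; next y=7/10·2+1·(-1.5)=-0.1
n=2: y=-0.1, sp=1, e=sp−y=1.1; I=1.1, D=e−e_prev=2.1; u=1/2·1.1+1·1.1+1/2·2.1=2.7; next y=7/10·(-0.1)+1·2.7=2.63
n=3: y=2.63, sp=1, e=sp−y=-1.63; I=-0.53, D=e−e_prev=-2.73; u=1/2·(-1.63)+1·(-0.53)+1/2·(-2.73)=-2.71; next y=7/10·2.63+1·(-2.71)=-0.869
n=4: y=-0.869, sp=1, e=sp−y=1.869; I=1.339, D=e−e_prev=3.499; u=1/2·1.869+1·1.339+1/2·3.499=4.023; next y=7/10·(-0.869)+1·4.023=3.4147
n=5: y=3.4147, sp=1, e=sp−y=-2.4147; I=-1.0757, D=e−e_prev=-4.2837; u=1/2·(-2.4147)+1·(-1.0757)+1/2·(-4.2837)=-4.4249; next y=7/10·3.4147+1·(-4.4249)=-2.03461
n=6: y=-2.03461, sp=1, e=sp−y=3.03461; I=1.95891, D=e−e_prev=5.44931; u=1/2·3.03461+1·1.95891+1/2·5.44931=6.20087; next y=7/10·(-2.03461)+1·6.20087=4.776643
n=7: y=4.776643, sp=1, e=sp−y=-3.776643; I=-1.817733, D=e−e_prev=-6.811253; u=1/2·(-3.776643)+1·(-1.817733)+1/2·(-6.811253)=-7.111681; next y=7/10·4.776643+1·(-7.111681)≈-3.768031
n=8: y≈-3.768031, sp=1, e=sp−y≈4.768031; I≈2.950298, D=e−e_prev≈8.544674; u=1/2·4.768031+1·2.950298+1/2·8.544674≈9.606650; next y=7/10·(-3.768031)+1·9.606650≈6.969029
n=9: y≈6.969029, sp=1, e=sp−y≈-5.969029; I≈-3.018731, D=e−e_prev≈-10.737060; u=1/2·(-5.969029)+1·(-3.018731)+1/2·(-10.737060)≈-11.371775; next y=7/10·6.969029+1·(-11.371775)≈-6.493455
n=10: y≈-6.493455, sp=1, e=sp−y≈7.493455; I≈4.474724, D=e−e_prev≈13.462483; u=1/2·7.493455+1·4.474724+1/2·13.462483≈14.952693; next y=7/10·(-6.493455)+1·14.952693≈10.407275
n=11: y≈10.407275, sp=1, e=sp−y≈-9.407275; I≈-4.932551, D=e−e_prev≈-16.900730; u=1/2·(-9.407275)+1·(-4.932551)+1/2·(-16.900730)≈-18.086553; next y=7/10·10.407275+1·(-18.086553)≈-10.801461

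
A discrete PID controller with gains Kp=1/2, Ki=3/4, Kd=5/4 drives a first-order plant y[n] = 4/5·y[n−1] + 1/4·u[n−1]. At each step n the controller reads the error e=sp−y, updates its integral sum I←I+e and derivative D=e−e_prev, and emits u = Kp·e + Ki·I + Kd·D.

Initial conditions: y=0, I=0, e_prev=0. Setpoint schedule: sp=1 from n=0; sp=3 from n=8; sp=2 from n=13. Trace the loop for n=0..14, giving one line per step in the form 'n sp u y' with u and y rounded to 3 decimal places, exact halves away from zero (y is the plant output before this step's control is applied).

(exact arithmetic carried between steps; '≈' marks a value shown rounded to 6 d.p. or computed from one; I and e_prev carry over from the previous line; the table rounds u and y to 3 d.p., halves away from zero)
n=0: y=0, sp=1, e=sp−y=1; I=1, D=e−e_prev=1; u=1/2·1+3/4·1+5/4·1=2.5; next y=4/5·0+1/4·2.5=0.625
n=1: y=0.625, sp=1, e=sp−y=0.375; I=1.375, D=e−e_prev=-0.625; u=1/2·0.375+3/4·1.375+5/4·(-0.625)=0.4375; next y=4/5·0.625+1/4·0.4375=0.609375
n=2: y=0.609375, sp=1, e=sp−y=0.390625; I=1.765625, D=e−e_prev=0.015625; u=1/2·0.390625+3/4·1.765625+5/4·0.015625≈1.539063; next y=4/5·0.609375+1/4·1.539063≈0.872266
n=3: y≈0.872266, sp=1, e=sp−y≈0.127734; I≈1.893359, D=e−e_prev≈-0.262891; u=1/2·0.127734+3/4·1.893359+5/4·(-0.262891)≈1.155273; next y=4/5·0.872266+1/4·1.155273≈0.986631
n=4: y≈0.986631, sp=1, e=sp−y≈0.013369; I≈1.906729, D=e−e_prev≈-0.114365; u=1/2·0.013369+3/4·1.906729+5/4·(-0.114365)≈1.293774; next y=4/5·0.986631+1/4·1.293774≈1.112748
n=5: y≈1.112748, sp=1, e=sp−y≈-0.112748; I≈1.793980, D=e−e_prev≈-0.126117; u=1/2·(-0.112748)+3/4·1.793980+5/4·(-0.126117)≈1.131464; next y=4/5·1.112748+1/4·1.131464≈1.173065
n=6: y≈1.173065, sp=1, e=sp−y≈-0.173065; I≈1.620916, D=e−e_prev≈-0.060316; u=1/2·(-0.173065)+3/4·1.620916+5/4·(-0.060316)≈1.053759; next y=4/5·1.173065+1/4·1.053759≈1.201891
n=7: y≈1.201891, sp=1, e=sp−y≈-0.201891; I≈1.419024, D=e−e_prev≈-0.028827; u=1/2·(-0.201891)+3/4·1.419024+5/4·(-0.028827)≈0.927289; next y=4/5·1.201891+1/4·0.927289≈1.193335
n=8: y≈1.193335, sp=3, e=sp−y≈1.806665; I≈3.225689, D=e−e_prev≈2.008556; u=1/2·1.806665+3/4·3.225689+5/4·2.008556≈5.833294; next y=4/5·1.193335+1/4·5.833294≈2.412992
n=9: y≈2.412992, sp=3, e=sp−y≈0.587008; I≈3.812697, D=e−e_prev≈-1.219656; u=1/2·0.587008+3/4·3.812697+5/4·(-1.219656)≈1.628456; next y=4/5·2.412992+1/4·1.628456≈2.337508
n=10: y≈2.337508, sp=3, e=sp−y≈0.662492; I≈4.475189, D=e−e_prev≈0.075484; u=1/2·0.662492+3/4·4.475189+5/4·0.075484≈3.781994; next y=4/5·2.337508+1/4·3.781994≈2.815504
n=11: y≈2.815504, sp=3, e=sp−y≈0.184496; I≈4.659685, D=e−e_prev≈-0.477997; u=1/2·0.184496+3/4·4.659685+5/4·(-0.477997)≈2.989515; next y=4/5·2.815504+1/4·2.989515≈2.999782
n=12: y≈2.999782, sp=3, e=sp−y≈0.000218; I≈4.659903, D=e−e_prev≈-0.184278; u=1/2·0.000218+3/4·4.659903+5/4·(-0.184278)≈3.264688; next y=4/5·2.999782+1/4·3.264688≈3.215998
n=13: y≈3.215998, sp=2, e=sp−y≈-1.215998; I≈3.443905, D=e−e_prev≈-1.216216; u=1/2·(-1.215998)+3/4·3.443905+5/4·(-1.216216)≈0.454660; next y=4/5·3.215998+1/4·0.454660≈2.686463
n=14: y≈2.686463, sp=2, e=sp−y≈-0.686463; I≈2.757441, D=e−e_prev≈0.529535; u=1/2·(-0.686463)+3/4·2.757441+5/4·0.529535≈2.386767; next y=4/5·2.686463+1/4·2.386767≈2.745863

0 1 2.500 0.000
1 1 0.438 0.625
2 1 1.539 0.609
3 1 1.155 0.872
4 1 1.294 0.987
5 1 1.131 1.113
6 1 1.054 1.173
7 1 0.927 1.202
8 3 5.833 1.193
9 3 1.628 2.413
10 3 3.782 2.338
11 3 2.990 2.816
12 3 3.265 3.000
13 2 0.455 3.216
14 2 2.387 2.686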